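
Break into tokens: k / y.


Scan left to right, longest-match per lexeme
Tokens: ID(k), OP(/), ID(y)


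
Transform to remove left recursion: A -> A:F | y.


Left-recursive alternatives: A:F; non-recursive: y
Introduce A': A -> yA', A' -> :FA' | ε


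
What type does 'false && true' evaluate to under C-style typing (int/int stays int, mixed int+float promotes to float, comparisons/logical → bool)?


Operand types: bool && bool
Rule: logical operators take bool operands and yield bool
Result type: bool


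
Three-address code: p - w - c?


Break into single-operator statements:
t1 = p - w
t2 = t1 - c


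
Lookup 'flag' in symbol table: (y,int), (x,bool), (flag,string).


Lookup 'flag' → type string


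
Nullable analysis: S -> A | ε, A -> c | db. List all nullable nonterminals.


A nonterminal is nullable iff some alternative derives ε (directly, or every symbol in it is nullable)
Nullable: {S}


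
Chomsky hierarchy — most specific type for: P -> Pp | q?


Left-linear: every RHS is a terminal or one nonterminal followed by a terminal
Classification: Type 3 (Regular)


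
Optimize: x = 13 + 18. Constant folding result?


13 + 18 = 31 at compile time
Optimized: x = 31


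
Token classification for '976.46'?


Pattern: digits with a decimal point
Type: FLOAT_LITERAL


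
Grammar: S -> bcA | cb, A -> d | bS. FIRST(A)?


Per alternative of A: FIRST(d) = {d}; FIRST(bS) = {b}
FIRST(A) = {b, d}


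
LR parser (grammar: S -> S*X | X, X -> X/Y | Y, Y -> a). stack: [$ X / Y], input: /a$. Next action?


handle 'X/Y' on top
Action: reduce (X -> X/Y)


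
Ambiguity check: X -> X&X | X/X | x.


'x&x/x' has two parse trees (no precedence encoded between & and /)
Ambiguous


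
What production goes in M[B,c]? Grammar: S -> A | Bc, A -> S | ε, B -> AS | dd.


For [B, c]: 'c' ∈ FIRST(AS)
Entry: B -> AS


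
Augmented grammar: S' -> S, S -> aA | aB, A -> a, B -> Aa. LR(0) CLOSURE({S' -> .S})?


Start: S' -> .S
For each item with dot before a nonterminal B, add B -> .γ for every B-production
Closure: [S' -> .S, S -> .aA, S -> .aB]


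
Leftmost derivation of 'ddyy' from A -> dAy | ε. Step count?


Derivation: A => dAy => ddAyy => ddyy
Steps: 3


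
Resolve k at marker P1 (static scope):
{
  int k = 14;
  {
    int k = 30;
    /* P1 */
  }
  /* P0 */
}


k declared in the same block as P1
k = 30


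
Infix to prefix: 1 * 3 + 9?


left-to-right (same/higher precedence on left): tree is (+ (* 1 3) 9)
Prefix: + * 1 3 9


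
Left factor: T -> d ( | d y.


Common prefix: 'd'
Factored: T -> d T', T' -> ( | y


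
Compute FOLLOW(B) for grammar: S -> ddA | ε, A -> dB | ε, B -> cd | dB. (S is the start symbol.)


$ ∈ FOLLOW(S). For each A -> αBβ: add FIRST(β)\{ε} to FOLLOW(B); if β nullable, add FOLLOW(A).
FOLLOW(B) = {$}


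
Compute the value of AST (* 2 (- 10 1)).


Evaluate inner: (- 10 1) = 9
Evaluate root: (* 2 9) = 18
Result: 18


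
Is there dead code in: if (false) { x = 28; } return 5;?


condition is constant false, so the whole block is unreachable
Dead: 'if (false) { x = 28; }'


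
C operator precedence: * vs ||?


'*' is multiplicative (level 10); '||' is logical OR (level 1)
Higher level binds tighter
'*' has higher precedence than '||'


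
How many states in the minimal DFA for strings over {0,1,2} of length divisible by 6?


Track length mod 6: states 0..5, accept at 0
Minimal DFA: 6 states


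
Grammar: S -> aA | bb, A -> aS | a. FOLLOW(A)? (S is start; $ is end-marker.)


$ ∈ FOLLOW(S). For each A -> αBβ: add FIRST(β)\{ε} to FOLLOW(B); if β nullable, add FOLLOW(A).
FOLLOW(A) = {$}


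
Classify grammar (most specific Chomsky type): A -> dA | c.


Right-linear: every RHS is a terminal or a terminal followed by one nonterminal
Classification: Type 3 (Regular)


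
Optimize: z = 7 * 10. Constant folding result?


7 * 10 = 70 at compile time
Optimized: z = 70


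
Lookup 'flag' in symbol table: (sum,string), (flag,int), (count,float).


Lookup 'flag' → type int


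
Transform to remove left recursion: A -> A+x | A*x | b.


Left-recursive alternatives: A+x, A*x; non-recursive: b
Introduce A': A -> bA', A' -> +xA' | *xA' | ε


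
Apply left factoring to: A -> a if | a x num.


Common prefix: 'a'
Factored: A -> a A', A' -> if | x num


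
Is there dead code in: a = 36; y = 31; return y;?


a is assigned but never read
Dead: 'a = 36'


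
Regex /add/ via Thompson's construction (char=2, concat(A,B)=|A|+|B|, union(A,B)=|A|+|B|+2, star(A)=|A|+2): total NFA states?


Syntax tree has 3 char leaf(s), 0 union(s), 0 star(s)
chars contribute 3×2 = 6; each union adds +2; each star adds +2
Total: 6 + 0 + 0 = 6 states


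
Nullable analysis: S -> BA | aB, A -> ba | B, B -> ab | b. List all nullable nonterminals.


A nonterminal is nullable iff some alternative derives ε (directly, or every symbol in it is nullable)
Nullable: {}


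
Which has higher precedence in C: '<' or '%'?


'%' is multiplicative (level 10); '<' is relational (level 7)
Higher level binds tighter
'%' has higher precedence than '<'


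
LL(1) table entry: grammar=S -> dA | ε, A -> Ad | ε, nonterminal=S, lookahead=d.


For [S, d]: 'd' ∈ FIRST(dA)
Entry: S -> dA


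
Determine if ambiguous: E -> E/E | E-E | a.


'a/a-a' has two parse trees (no precedence encoded between / and -)
Ambiguous


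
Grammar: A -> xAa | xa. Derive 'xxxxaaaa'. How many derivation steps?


Derivation: A => xAa => xxAaa => xxxAaaa => xxxxaaaa
Steps: 4


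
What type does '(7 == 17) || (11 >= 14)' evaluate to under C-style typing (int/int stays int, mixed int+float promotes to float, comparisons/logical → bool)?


Operand types: bool || bool
Rule: logical operators take bool operands and yield bool
Result type: bool


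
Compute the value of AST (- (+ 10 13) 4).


Evaluate inner: (+ 10 13) = 23
Evaluate root: (- 23 4) = 19
Result: 19


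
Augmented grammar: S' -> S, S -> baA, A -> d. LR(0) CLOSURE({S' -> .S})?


Start: S' -> .S
For each item with dot before a nonterminal B, add B -> .γ for every B-production
Closure: [S' -> .S, S -> .baA]


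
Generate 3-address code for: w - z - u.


Break into single-operator statements:
t1 = w - z
t2 = t1 - u


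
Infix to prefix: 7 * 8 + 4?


left-to-right (same/higher precedence on left): tree is (+ (* 7 8) 4)
Prefix: + * 7 8 4


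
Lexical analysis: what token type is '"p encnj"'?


Pattern: double-quoted sequence
Type: STRING_LITERAL


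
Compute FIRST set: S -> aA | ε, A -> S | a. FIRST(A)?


Per alternative of A: FIRST(S) = {a, ε}; FIRST(a) = {a}
FIRST(A) = {a, ε}


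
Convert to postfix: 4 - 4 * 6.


* has higher precedence, evaluate 4*6 first
Postfix: 4 4 6 * -


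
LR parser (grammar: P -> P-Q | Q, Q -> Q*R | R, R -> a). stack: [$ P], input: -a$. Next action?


shift '-' to continue P -> P-Q
Action: shift


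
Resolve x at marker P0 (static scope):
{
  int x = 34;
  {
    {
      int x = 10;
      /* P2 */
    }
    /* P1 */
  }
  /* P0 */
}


x declared in the same block as P0
x = 34


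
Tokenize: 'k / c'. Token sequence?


Scan left to right, longest-match per lexeme
Tokens: ID(k), OP(/), ID(c)


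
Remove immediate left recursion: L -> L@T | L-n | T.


Left-recursive alternatives: L@T, L-n; non-recursive: T
Introduce L': L -> TL', L' -> @TL' | -nL' | ε


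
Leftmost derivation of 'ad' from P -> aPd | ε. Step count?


Derivation: P => aPd => ad
Steps: 2


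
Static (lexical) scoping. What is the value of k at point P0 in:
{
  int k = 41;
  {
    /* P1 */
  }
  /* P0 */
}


k declared in the same block as P0
k = 41


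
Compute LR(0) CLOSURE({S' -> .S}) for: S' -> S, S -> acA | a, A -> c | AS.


Start: S' -> .S
For each item with dot before a nonterminal B, add B -> .γ for every B-production
Closure: [S' -> .S, S -> .acA, S -> .a]


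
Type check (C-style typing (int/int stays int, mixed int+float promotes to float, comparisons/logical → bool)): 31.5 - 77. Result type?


Operand types: float - int
Rule: mixed int/float promotes to float; int/int stays int
Result type: float


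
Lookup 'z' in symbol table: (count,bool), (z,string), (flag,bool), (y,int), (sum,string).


Lookup 'z' → type string


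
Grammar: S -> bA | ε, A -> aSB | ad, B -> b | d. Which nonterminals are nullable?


A nonterminal is nullable iff some alternative derives ε (directly, or every symbol in it is nullable)
Nullable: {S}


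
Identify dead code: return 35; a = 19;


statement follows a return and is unreachable
Dead: 'a = 19'


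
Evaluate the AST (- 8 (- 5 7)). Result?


Evaluate inner: (- 5 7) = -2
Evaluate root: (- 8 -2) = 10
Result: 10


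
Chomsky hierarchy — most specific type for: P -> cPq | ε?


Single nonterminal LHS, but c^n q^n is not regular
Classification: Type 2 (Context-Free)


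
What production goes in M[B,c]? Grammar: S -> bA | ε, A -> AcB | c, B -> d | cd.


For [B, c]: 'c' ∈ FIRST(cd)
Entry: B -> cd


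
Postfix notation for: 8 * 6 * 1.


Left to right (same or higher precedence on left)
Postfix: 8 6 * 1 *


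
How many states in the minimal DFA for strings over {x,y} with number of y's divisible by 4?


Track (count of y) mod 4: states 0..3, accept at 0
Minimal DFA: 4 states


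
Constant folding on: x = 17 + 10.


17 + 10 = 27 at compile time
Optimized: x = 27


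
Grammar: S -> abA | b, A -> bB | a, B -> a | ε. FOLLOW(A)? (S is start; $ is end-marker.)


$ ∈ FOLLOW(S). For each A -> αBβ: add FIRST(β)\{ε} to FOLLOW(B); if β nullable, add FOLLOW(A).
FOLLOW(A) = {$}


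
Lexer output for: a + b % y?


Scan left to right, longest-match per lexeme
Tokens: ID(a), OP(+), ID(b), OP(%), ID(y)


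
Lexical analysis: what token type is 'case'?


Pattern: reserved word
Type: KEYWORD


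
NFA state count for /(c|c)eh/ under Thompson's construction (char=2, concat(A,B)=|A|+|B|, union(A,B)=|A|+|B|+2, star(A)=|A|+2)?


Syntax tree has 4 char leaf(s), 1 union(s), 0 star(s)
chars contribute 4×2 = 8; each union adds +2; each star adds +2
Total: 8 + 2 + 0 = 10 states


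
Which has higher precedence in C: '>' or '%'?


'%' is multiplicative (level 10); '>' is relational (level 7)
Higher level binds tighter
'%' has higher precedence than '>'


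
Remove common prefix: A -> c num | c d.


Common prefix: 'c'
Factored: A -> c A', A' -> num | d


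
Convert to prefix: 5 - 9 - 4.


left-to-right (same/higher precedence on left): tree is (- (- 5 9) 4)
Prefix: - - 5 9 4


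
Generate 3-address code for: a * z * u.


Break into single-operator statements:
t1 = a * z
t2 = t1 * u


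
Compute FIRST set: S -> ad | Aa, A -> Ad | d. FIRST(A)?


Per alternative of A: FIRST(Ad) = {d}; FIRST(d) = {d}
FIRST(A) = {d}


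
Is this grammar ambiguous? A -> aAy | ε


balanced a^n…y^n: each string has a unique parse
Unambiguous


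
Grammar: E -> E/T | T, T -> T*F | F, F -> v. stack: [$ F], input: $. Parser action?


'F' (not preceded by T*) is the handle for T -> F
Action: reduce (T -> F)


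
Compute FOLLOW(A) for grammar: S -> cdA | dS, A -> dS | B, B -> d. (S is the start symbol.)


$ ∈ FOLLOW(S). For each A -> αBβ: add FIRST(β)\{ε} to FOLLOW(B); if β nullable, add FOLLOW(A).
FOLLOW(A) = {$}


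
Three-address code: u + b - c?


Break into single-operator statements:
t1 = u + b
t2 = t1 - c


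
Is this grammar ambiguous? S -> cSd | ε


balanced c^n…d^n: each string has a unique parse
Unambiguous


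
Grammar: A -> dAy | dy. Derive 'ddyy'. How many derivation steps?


Derivation: A => dAy => ddyy
Steps: 2


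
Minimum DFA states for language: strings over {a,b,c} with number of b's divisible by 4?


Track (count of b) mod 4: states 0..3, accept at 0
Minimal DFA: 4 states


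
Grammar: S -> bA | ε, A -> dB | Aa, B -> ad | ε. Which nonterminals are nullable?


A nonterminal is nullable iff some alternative derives ε (directly, or every symbol in it is nullable)
Nullable: {B, S}


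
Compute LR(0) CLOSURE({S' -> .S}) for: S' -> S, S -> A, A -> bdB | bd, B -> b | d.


Start: S' -> .S
For each item with dot before a nonterminal B, add B -> .γ for every B-production
Closure: [S' -> .S, S -> .A, A -> .bdB, A -> .bd]


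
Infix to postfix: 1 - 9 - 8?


Left to right (same or higher precedence on left)
Postfix: 1 9 - 8 -


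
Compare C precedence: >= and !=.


'>=' is relational (level 7); '!=' is equality (level 6)
Higher level binds tighter
'>=' has higher precedence than '!='


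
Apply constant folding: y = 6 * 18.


6 * 18 = 108 at compile time
Optimized: y = 108


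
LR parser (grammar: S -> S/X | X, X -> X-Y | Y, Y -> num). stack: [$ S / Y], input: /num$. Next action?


'Y' (not preceded by X-) is the handle for X -> Y
Action: reduce (X -> Y)


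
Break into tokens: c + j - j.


Scan left to right, longest-match per lexeme
Tokens: ID(c), OP(+), ID(j), OP(-), ID(j)


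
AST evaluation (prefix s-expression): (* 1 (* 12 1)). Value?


Evaluate inner: (* 12 1) = 12
Evaluate root: (* 1 12) = 12
Result: 12


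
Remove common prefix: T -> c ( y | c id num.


Common prefix: 'c'
Factored: T -> c T', T' -> ( y | id num


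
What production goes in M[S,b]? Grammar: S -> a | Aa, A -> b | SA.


For [S, b]: 'b' ∈ FIRST(Aa)
Entry: S -> Aa


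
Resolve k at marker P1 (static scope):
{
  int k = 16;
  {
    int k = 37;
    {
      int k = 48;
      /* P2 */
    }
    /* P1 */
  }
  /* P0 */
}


k declared in the same block as P1
k = 37


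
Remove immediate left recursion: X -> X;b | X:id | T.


Left-recursive alternatives: X;b, X:id; non-recursive: T
Introduce X': X -> TX', X' -> ;bX' | :idX' | ε


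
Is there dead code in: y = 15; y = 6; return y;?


first assignment to y is overwritten before any read
Dead: 'y = 15'


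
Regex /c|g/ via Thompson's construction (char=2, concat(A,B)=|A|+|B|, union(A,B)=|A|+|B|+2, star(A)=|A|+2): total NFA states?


Syntax tree has 2 char leaf(s), 1 union(s), 0 star(s)
chars contribute 2×2 = 4; each union adds +2; each star adds +2
Total: 4 + 2 + 0 = 6 states


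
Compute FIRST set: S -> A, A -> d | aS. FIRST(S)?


Per alternative of S: FIRST(A) = {a, d}
FIRST(S) = {a, d}


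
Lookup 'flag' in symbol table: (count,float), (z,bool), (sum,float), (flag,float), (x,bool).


Lookup 'flag' → type float


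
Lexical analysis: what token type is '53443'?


Pattern: digits only
Type: INTEGER_LITERAL


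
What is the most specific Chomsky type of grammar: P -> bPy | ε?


Single nonterminal LHS, but b^n y^n is not regular
Classification: Type 2 (Context-Free)


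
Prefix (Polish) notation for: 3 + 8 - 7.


left-to-right (same/higher precedence on left): tree is (- (+ 3 8) 7)
Prefix: - + 3 8 7


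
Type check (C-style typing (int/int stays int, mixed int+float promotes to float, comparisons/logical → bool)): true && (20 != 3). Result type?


Operand types: bool && bool
Rule: logical operators take bool operands and yield bool
Result type: bool


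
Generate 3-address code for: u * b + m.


Break into single-operator statements:
t1 = u * b
t2 = t1 + m


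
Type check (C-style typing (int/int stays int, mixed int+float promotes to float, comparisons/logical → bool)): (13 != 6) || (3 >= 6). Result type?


Operand types: bool || bool
Rule: logical operators take bool operands and yield bool
Result type: bool


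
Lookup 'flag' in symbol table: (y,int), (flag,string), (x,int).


Lookup 'flag' → type string


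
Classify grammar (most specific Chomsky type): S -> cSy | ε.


Single nonterminal LHS, but c^n y^n is not regular
Classification: Type 2 (Context-Free)


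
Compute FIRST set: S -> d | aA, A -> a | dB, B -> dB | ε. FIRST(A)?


Per alternative of A: FIRST(a) = {a}; FIRST(dB) = {d}
FIRST(A) = {a, d}


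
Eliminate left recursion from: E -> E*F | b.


Left-recursive alternatives: E*F; non-recursive: b
Introduce E': E -> bE', E' -> *FE' | ε


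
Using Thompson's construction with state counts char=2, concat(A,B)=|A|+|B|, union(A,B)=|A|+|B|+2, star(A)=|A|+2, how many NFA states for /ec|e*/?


Syntax tree has 3 char leaf(s), 1 union(s), 1 star(s)
chars contribute 3×2 = 6; each union adds +2; each star adds +2
Total: 6 + 2 + 2 = 10 states


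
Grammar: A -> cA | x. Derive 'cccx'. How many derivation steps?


Derivation: A => cA => ccA => cccA => cccx
Steps: 4


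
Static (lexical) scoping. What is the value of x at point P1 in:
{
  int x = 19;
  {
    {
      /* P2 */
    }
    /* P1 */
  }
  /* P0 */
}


P1's block does not declare x; resolves to the enclosing declaration at depth 0
x = 19


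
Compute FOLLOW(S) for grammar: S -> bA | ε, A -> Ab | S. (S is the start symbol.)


$ ∈ FOLLOW(S). For each A -> αBβ: add FIRST(β)\{ε} to FOLLOW(B); if β nullable, add FOLLOW(A).
FOLLOW(S) = {$, b}


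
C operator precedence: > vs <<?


'<<' is shift (level 8); '>' is relational (level 7)
Higher level binds tighter
'<<' has higher precedence than '>'


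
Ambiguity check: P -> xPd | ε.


balanced x^n…d^n: each string has a unique parse
Unambiguous


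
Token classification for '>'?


Pattern: operator symbol
Type: OPERATOR


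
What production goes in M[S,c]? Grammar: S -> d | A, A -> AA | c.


For [S, c]: 'c' ∈ FIRST(A)
Entry: S -> A


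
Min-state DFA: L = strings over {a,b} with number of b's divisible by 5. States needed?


Track (count of b) mod 5: states 0..4, accept at 0
Minimal DFA: 5 states


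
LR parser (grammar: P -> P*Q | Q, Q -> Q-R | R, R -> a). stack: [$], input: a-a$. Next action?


no handle on stack; shift 'a'
Action: shift


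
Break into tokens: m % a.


Scan left to right, longest-match per lexeme
Tokens: ID(m), OP(%), ID(a)


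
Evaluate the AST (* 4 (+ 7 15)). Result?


Evaluate inner: (+ 7 15) = 22
Evaluate root: (* 4 22) = 88
Result: 88


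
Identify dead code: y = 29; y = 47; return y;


first assignment to y is overwritten before any read
Dead: 'y = 29'


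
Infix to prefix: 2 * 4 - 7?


left-to-right (same/higher precedence on left): tree is (- (* 2 4) 7)
Prefix: - * 2 4 7


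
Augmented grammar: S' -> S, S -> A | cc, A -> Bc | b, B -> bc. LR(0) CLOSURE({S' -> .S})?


Start: S' -> .S
For each item with dot before a nonterminal B, add B -> .γ for every B-production
Closure: [S' -> .S, S -> .A, S -> .cc, A -> .Bc, A -> .b, B -> .bc]


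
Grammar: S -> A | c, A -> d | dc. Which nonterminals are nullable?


A nonterminal is nullable iff some alternative derives ε (directly, or every symbol in it is nullable)
Nullable: {}


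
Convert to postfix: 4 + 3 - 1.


Left to right (same or higher precedence on left)
Postfix: 4 3 + 1 -


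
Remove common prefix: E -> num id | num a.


Common prefix: 'num'
Factored: E -> num E', E' -> id | a


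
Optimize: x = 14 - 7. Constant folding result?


14 - 7 = 7 at compile time
Optimized: x = 7


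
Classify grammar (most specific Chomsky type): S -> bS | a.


Right-linear: every RHS is a terminal or a terminal followed by one nonterminal
Classification: Type 3 (Regular)


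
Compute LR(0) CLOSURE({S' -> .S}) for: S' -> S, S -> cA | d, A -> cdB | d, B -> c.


Start: S' -> .S
For each item with dot before a nonterminal B, add B -> .γ for every B-production
Closure: [S' -> .S, S -> .cA, S -> .d]


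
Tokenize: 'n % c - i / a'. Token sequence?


Scan left to right, longest-match per lexeme
Tokens: ID(n), OP(%), ID(c), OP(-), ID(i), OP(/), ID(a)


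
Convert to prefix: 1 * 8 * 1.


left-to-right (same/higher precedence on left): tree is (* (* 1 8) 1)
Prefix: * * 1 8 1


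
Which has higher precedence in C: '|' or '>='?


'>=' is relational (level 7); '|' is bitwise OR (level 3)
Higher level binds tighter
'>=' has higher precedence than '|'


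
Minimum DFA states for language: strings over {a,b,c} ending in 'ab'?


Track the longest suffix of input matching a prefix of 'ab': 3 classes (prefixes of length 0..2)
Minimal DFA: 3 states


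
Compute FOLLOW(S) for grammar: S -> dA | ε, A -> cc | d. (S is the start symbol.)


$ ∈ FOLLOW(S). For each A -> αBβ: add FIRST(β)\{ε} to FOLLOW(B); if β nullable, add FOLLOW(A).
FOLLOW(S) = {$}


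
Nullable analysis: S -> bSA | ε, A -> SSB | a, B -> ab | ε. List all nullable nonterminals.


A nonterminal is nullable iff some alternative derives ε (directly, or every symbol in it is nullable)
Nullable: {A, B, S}


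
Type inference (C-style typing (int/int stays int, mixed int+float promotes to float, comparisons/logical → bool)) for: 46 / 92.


Operand types: int / int
Rule: mixed int/float promotes to float; int/int stays int
Result type: int


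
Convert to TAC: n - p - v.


Break into single-operator statements:
t1 = n - p
t2 = t1 - v


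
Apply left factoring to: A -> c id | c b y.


Common prefix: 'c'
Factored: A -> c A', A' -> id | b y


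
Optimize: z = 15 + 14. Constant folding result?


15 + 14 = 29 at compile time
Optimized: z = 29


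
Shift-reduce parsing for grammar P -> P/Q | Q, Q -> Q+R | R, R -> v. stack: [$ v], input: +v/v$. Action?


'v' on top is the handle for R -> v
Action: reduce (R -> v)


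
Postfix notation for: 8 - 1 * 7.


* has higher precedence, evaluate 1*7 first
Postfix: 8 1 7 * -


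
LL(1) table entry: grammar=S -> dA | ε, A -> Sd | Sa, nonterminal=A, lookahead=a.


For [A, a]: 'a' ∈ FIRST(Sa)
Entry: A -> Sa


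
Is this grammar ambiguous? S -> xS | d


right-linear, alternatives start with distinct terminals 'x' vs 'd': unique leftmost derivation
Unambiguous


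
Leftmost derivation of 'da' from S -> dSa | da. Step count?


Derivation: S => da
Steps: 1


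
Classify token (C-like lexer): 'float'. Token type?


Pattern: reserved word
Type: KEYWORD


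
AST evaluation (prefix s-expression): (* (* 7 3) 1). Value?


Evaluate inner: (* 7 3) = 21
Evaluate root: (* 21 1) = 21
Result: 21


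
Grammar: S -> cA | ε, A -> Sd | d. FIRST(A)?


Per alternative of A: FIRST(Sd) = {c, d}; FIRST(d) = {d}
FIRST(A) = {c, d}


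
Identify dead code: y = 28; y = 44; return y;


first assignment to y is overwritten before any read
Dead: 'y = 28'


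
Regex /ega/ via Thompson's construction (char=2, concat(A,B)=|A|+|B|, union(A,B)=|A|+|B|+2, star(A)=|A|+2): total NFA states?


Syntax tree has 3 char leaf(s), 0 union(s), 0 star(s)
chars contribute 3×2 = 6; each union adds +2; each star adds +2
Total: 6 + 0 + 0 = 6 states


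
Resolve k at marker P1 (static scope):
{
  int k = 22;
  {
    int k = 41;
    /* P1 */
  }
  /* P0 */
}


k declared in the same block as P1
k = 41


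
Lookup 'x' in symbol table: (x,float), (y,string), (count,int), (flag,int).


Lookup 'x' → type float


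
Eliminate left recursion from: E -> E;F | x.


Left-recursive alternatives: E;F; non-recursive: x
Introduce E': E -> xE', E' -> ;FE' | ε


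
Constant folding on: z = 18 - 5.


18 - 5 = 13 at compile time
Optimized: z = 13


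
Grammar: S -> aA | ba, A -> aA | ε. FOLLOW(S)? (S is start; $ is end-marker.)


$ ∈ FOLLOW(S). For each A -> αBβ: add FIRST(β)\{ε} to FOLLOW(B); if β nullable, add FOLLOW(A).
FOLLOW(S) = {$}


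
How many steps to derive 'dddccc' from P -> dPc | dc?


Derivation: P => dPc => ddPcc => dddccc
Steps: 3


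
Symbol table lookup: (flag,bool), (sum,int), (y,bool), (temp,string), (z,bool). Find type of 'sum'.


Lookup 'sum' → type int


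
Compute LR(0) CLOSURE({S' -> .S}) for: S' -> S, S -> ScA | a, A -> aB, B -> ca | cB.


Start: S' -> .S
For each item with dot before a nonterminal B, add B -> .γ for every B-production
Closure: [S' -> .S, S -> .ScA, S -> .a]


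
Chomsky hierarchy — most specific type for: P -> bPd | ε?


Single nonterminal LHS, but b^n d^n is not regular
Classification: Type 2 (Context-Free)


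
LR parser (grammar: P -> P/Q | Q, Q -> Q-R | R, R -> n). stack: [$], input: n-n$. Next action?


no handle on stack; shift 'n'
Action: shift


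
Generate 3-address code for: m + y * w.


Break into single-operator statements:
t1 = y * w
t2 = m + t1


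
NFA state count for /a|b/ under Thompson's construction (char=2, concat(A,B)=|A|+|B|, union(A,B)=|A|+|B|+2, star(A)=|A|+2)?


Syntax tree has 2 char leaf(s), 1 union(s), 0 star(s)
chars contribute 2×2 = 4; each union adds +2; each star adds +2
Total: 4 + 2 + 0 = 6 states


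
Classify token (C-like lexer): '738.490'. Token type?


Pattern: digits with a decimal point
Type: FLOAT_LITERAL


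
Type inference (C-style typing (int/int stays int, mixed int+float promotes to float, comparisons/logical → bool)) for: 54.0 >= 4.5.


Operand types: float >= float
Rule: comparison yields bool
Result type: bool


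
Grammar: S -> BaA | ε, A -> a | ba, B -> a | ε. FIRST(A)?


Per alternative of A: FIRST(a) = {a}; FIRST(ba) = {b}
FIRST(A) = {a, b}


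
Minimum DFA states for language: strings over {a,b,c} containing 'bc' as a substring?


KMP-style automaton: 2 progress states + 1 absorbing accept = 3
Minimal DFA: 3 states


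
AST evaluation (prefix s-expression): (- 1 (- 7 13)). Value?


Evaluate inner: (- 7 13) = -6
Evaluate root: (- 1 -6) = 7
Result: 7


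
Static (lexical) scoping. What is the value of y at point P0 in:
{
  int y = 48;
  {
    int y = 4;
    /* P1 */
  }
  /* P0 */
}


y declared in the same block as P0
y = 48


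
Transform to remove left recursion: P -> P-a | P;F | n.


Left-recursive alternatives: P-a, P;F; non-recursive: n
Introduce P': P -> nP', P' -> -aP' | ;FP' | ε


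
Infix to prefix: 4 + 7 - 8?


left-to-right (same/higher precedence on left): tree is (- (+ 4 7) 8)
Prefix: - + 4 7 8


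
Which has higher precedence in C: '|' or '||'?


'|' is bitwise OR (level 3); '||' is logical OR (level 1)
Higher level binds tighter
'|' has higher precedence than '||'


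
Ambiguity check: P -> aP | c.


right-linear, alternatives start with distinct terminals 'a' vs 'c': unique leftmost derivation
Unambiguous


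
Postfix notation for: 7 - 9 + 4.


Left to right (same or higher precedence on left)
Postfix: 7 9 - 4 +


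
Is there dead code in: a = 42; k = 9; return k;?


a is assigned but never read
Dead: 'a = 42'


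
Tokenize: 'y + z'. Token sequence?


Scan left to right, longest-match per lexeme
Tokens: ID(y), OP(+), ID(z)


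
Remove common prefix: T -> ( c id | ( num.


Common prefix: '('
Factored: T -> ( T', T' -> c id | num


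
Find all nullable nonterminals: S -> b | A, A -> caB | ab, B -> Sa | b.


A nonterminal is nullable iff some alternative derives ε (directly, or every symbol in it is nullable)
Nullable: {}


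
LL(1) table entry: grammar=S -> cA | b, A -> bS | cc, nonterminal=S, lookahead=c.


For [S, c]: 'c' ∈ FIRST(cA)
Entry: S -> cA


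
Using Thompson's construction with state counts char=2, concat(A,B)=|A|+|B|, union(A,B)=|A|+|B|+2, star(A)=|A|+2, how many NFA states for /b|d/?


Syntax tree has 2 char leaf(s), 1 union(s), 0 star(s)
chars contribute 2×2 = 4; each union adds +2; each star adds +2
Total: 4 + 2 + 0 = 6 states


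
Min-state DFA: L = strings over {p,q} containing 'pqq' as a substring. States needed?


KMP-style automaton: 3 progress states + 1 absorbing accept = 4
Minimal DFA: 4 states


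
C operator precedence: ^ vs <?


'<' is relational (level 7); '^' is bitwise XOR (level 4)
Higher level binds tighter
'<' has higher precedence than '^'


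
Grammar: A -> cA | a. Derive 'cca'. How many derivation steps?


Derivation: A => cA => ccA => cca
Steps: 3


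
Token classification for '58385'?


Pattern: digits only
Type: INTEGER_LITERAL


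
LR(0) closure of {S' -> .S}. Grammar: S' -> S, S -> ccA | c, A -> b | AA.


Start: S' -> .S
For each item with dot before a nonterminal B, add B -> .γ for every B-production
Closure: [S' -> .S, S -> .ccA, S -> .c]


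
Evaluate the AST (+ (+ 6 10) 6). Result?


Evaluate inner: (+ 6 10) = 16
Evaluate root: (+ 16 6) = 22
Result: 22


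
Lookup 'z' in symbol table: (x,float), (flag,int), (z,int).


Lookup 'z' → type int


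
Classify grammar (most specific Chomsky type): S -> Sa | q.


Left-linear: every RHS is a terminal or one nonterminal followed by a terminal
Classification: Type 3 (Regular)


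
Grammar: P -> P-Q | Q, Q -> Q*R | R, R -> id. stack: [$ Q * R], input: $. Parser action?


handle 'Q*R' on top
Action: reduce (Q -> Q*R)


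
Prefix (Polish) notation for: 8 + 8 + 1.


left-to-right (same/higher precedence on left): tree is (+ (+ 8 8) 1)
Prefix: + + 8 8 1


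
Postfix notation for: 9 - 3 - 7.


Left to right (same or higher precedence on left)
Postfix: 9 3 - 7 -


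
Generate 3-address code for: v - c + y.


Break into single-operator statements:
t1 = v - c
t2 = t1 + y


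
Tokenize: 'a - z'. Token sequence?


Scan left to right, longest-match per lexeme
Tokens: ID(a), OP(-), ID(z)


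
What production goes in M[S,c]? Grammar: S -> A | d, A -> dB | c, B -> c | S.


For [S, c]: 'c' ∈ FIRST(A)
Entry: S -> A


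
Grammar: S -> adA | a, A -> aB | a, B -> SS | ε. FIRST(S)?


Per alternative of S: FIRST(adA) = {a}; FIRST(a) = {a}
FIRST(S) = {a}


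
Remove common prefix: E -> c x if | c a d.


Common prefix: 'c'
Factored: E -> c E', E' -> x if | a d


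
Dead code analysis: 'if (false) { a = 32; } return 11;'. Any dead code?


condition is constant false, so the whole block is unreachable
Dead: 'if (false) { a = 32; }'


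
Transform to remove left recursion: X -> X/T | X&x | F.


Left-recursive alternatives: X/T, X&x; non-recursive: F
Introduce X': X -> FX', X' -> /TX' | &xX' | ε


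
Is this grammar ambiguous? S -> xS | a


right-linear, alternatives start with distinct terminals 'x' vs 'a': unique leftmost derivation
Unambiguous


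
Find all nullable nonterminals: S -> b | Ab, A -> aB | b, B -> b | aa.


A nonterminal is nullable iff some alternative derives ε (directly, or every symbol in it is nullable)
Nullable: {}


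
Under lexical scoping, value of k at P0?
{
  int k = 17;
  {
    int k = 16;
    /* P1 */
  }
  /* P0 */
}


k declared in the same block as P0
k = 17


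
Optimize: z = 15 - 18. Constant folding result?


15 - 18 = -3 at compile time
Optimized: z = -3


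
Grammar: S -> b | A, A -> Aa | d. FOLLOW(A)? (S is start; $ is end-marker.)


$ ∈ FOLLOW(S). For each A -> αBβ: add FIRST(β)\{ε} to FOLLOW(B); if β nullable, add FOLLOW(A).
FOLLOW(A) = {$, a}


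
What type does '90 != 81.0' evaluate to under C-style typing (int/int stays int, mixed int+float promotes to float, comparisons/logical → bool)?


Operand types: int != float
Rule: comparison yields bool
Result type: bool


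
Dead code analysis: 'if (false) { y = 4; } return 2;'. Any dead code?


condition is constant false, so the whole block is unreachable
Dead: 'if (false) { y = 4; }'


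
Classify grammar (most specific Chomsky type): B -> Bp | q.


Left-linear: every RHS is a terminal or one nonterminal followed by a terminal
Classification: Type 3 (Regular)


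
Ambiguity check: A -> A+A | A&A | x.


'x+x&x' has two parse trees (no precedence encoded between + and &)
Ambiguous


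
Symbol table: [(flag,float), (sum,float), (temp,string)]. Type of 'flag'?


Lookup 'flag' → type float


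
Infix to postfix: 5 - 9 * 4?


* has higher precedence, evaluate 9*4 first
Postfix: 5 9 4 * -


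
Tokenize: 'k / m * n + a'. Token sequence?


Scan left to right, longest-match per lexeme
Tokens: ID(k), OP(/), ID(m), OP(*), ID(n), OP(+), ID(a)


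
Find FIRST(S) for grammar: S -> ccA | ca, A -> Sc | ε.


Per alternative of S: FIRST(ccA) = {c}; FIRST(ca) = {c}
FIRST(S) = {c}


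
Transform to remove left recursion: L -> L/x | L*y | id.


Left-recursive alternatives: L/x, L*y; non-recursive: id
Introduce L': L -> idL', L' -> /xL' | *yL' | ε


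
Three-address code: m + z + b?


Break into single-operator statements:
t1 = m + z
t2 = t1 + b


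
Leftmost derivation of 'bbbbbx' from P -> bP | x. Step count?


Derivation: P => bP => bbP => bbbP => bbbbP => bbbbbP => bbbbbx
Steps: 6


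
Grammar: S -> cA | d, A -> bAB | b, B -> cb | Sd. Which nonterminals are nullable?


A nonterminal is nullable iff some alternative derives ε (directly, or every symbol in it is nullable)
Nullable: {}


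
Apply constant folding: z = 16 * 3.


16 * 3 = 48 at compile time
Optimized: z = 48


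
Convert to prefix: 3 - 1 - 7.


left-to-right (same/higher precedence on left): tree is (- (- 3 1) 7)
Prefix: - - 3 1 7


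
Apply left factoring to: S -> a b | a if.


Common prefix: 'a'
Factored: S -> a S', S' -> b | if


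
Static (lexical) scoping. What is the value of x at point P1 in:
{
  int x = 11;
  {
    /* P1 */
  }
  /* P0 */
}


P1's block does not declare x; resolves to the enclosing declaration at depth 0
x = 11


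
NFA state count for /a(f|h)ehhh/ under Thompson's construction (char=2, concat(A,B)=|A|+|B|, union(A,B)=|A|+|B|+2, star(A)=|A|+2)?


Syntax tree has 7 char leaf(s), 1 union(s), 0 star(s)
chars contribute 7×2 = 14; each union adds +2; each star adds +2
Total: 14 + 2 + 0 = 16 states


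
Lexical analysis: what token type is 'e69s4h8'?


Pattern: letter/underscore followed by alphanumerics, not a keyword
Type: IDENTIFIER


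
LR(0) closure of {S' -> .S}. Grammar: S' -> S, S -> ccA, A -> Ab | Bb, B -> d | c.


Start: S' -> .S
For each item with dot before a nonterminal B, add B -> .γ for every B-production
Closure: [S' -> .S, S -> .ccA]


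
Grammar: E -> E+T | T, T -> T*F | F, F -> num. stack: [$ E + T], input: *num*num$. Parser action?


'*' can extend T; shift to build T -> T*F
Action: shift


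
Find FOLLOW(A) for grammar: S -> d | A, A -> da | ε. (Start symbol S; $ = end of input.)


$ ∈ FOLLOW(S). For each A -> αBβ: add FIRST(β)\{ε} to FOLLOW(B); if β nullable, add FOLLOW(A).
FOLLOW(A) = {$}


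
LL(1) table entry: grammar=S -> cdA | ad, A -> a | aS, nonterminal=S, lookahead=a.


For [S, a]: 'a' ∈ FIRST(ad)
Entry: S -> ad


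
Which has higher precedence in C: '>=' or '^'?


'>=' is relational (level 7); '^' is bitwise XOR (level 4)
Higher level binds tighter
'>=' has higher precedence than '^'


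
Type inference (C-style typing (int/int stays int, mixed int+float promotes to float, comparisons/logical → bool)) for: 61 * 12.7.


Operand types: int * float
Rule: mixed int/float promotes to float; int/int stays int
Result type: float


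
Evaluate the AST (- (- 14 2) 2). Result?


Evaluate inner: (- 14 2) = 12
Evaluate root: (- 12 2) = 10
Result: 10


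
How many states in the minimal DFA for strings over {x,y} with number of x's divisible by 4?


Track (count of x) mod 4: states 0..3, accept at 0
Minimal DFA: 4 states


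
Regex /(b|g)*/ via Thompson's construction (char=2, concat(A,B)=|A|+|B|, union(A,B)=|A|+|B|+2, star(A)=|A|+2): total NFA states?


Syntax tree has 2 char leaf(s), 1 union(s), 1 star(s)
chars contribute 2×2 = 4; each union adds +2; each star adds +2
Total: 4 + 2 + 2 = 8 states


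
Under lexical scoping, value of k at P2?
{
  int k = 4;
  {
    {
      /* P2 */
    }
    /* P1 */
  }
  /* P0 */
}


P2's block does not declare k; resolves to the enclosing declaration at depth 0
k = 4


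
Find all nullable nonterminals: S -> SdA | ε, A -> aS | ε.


A nonterminal is nullable iff some alternative derives ε (directly, or every symbol in it is nullable)
Nullable: {A, S}


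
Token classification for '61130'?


Pattern: digits only
Type: INTEGER_LITERAL


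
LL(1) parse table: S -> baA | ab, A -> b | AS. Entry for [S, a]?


For [S, a]: 'a' ∈ FIRST(ab)
Entry: S -> ab


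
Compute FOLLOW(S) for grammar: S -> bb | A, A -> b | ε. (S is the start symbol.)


$ ∈ FOLLOW(S). For each A -> αBβ: add FIRST(β)\{ε} to FOLLOW(B); if β nullable, add FOLLOW(A).
FOLLOW(S) = {$}


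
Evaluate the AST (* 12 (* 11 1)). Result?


Evaluate inner: (* 11 1) = 11
Evaluate root: (* 12 11) = 132
Result: 132


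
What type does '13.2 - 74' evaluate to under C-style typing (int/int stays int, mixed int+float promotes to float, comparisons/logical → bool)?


Operand types: float - int
Rule: mixed int/float promotes to float; int/int stays int
Result type: float


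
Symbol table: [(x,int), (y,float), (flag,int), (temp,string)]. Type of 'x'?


Lookup 'x' → type int


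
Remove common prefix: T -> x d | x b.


Common prefix: 'x'
Factored: T -> x T', T' -> d | b


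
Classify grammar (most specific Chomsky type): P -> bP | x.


Right-linear: every RHS is a terminal or a terminal followed by one nonterminal
Classification: Type 3 (Regular)


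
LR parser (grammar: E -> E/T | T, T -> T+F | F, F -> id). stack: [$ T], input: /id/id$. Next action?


lookahead ∉ {+} so T won't extend; reduce E -> T
Action: reduce (E -> T)


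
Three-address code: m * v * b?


Break into single-operator statements:
t1 = m * v
t2 = t1 * b


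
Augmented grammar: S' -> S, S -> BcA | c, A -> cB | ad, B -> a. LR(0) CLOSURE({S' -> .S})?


Start: S' -> .S
For each item with dot before a nonterminal B, add B -> .γ for every B-production
Closure: [S' -> .S, S -> .BcA, S -> .c, B -> .a]


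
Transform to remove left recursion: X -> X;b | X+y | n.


Left-recursive alternatives: X;b, X+y; non-recursive: n
Introduce X': X -> nX', X' -> ;bX' | +yX' | ε


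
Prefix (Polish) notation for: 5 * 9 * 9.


left-to-right (same/higher precedence on left): tree is (* (* 5 9) 9)
Prefix: * * 5 9 9


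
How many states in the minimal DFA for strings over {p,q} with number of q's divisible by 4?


Track (count of q) mod 4: states 0..3, accept at 0
Minimal DFA: 4 states


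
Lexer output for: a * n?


Scan left to right, longest-match per lexeme
Tokens: ID(a), OP(*), ID(n)


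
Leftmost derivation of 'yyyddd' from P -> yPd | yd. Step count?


Derivation: P => yPd => yyPdd => yyyddd
Steps: 3


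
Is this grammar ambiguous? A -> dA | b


right-linear, alternatives start with distinct terminals 'd' vs 'b': unique leftmost derivation
Unambiguous


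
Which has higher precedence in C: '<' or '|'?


'<' is relational (level 7); '|' is bitwise OR (level 3)
Higher level binds tighter
'<' has higher precedence than '|'


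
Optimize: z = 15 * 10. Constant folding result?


15 * 10 = 150 at compile time
Optimized: z = 150


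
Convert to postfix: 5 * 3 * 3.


Left to right (same or higher precedence on left)
Postfix: 5 3 * 3 *


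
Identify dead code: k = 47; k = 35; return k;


first assignment to k is overwritten before any read
Dead: 'k = 47'


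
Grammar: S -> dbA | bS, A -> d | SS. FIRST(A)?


Per alternative of A: FIRST(d) = {d}; FIRST(SS) = {b, d}
FIRST(A) = {b, d}


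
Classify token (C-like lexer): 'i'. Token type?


Pattern: letter/underscore followed by alphanumerics, not a keyword
Type: IDENTIFIER
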